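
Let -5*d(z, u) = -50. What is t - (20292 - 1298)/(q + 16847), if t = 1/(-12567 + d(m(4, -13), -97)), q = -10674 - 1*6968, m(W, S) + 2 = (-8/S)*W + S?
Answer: 238506863/9982815 ≈ 23.892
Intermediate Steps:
m(W, S) = -2 + S - 8*W/S (m(W, S) = -2 + ((-8/S)*W + S) = -2 + (-8*W/S + S) = -2 + (S - 8*W/S) = -2 + S - 8*W/S)
q = -17642 (q = -10674 - 6968 = -17642)
d(z, u) = 10 (d(z, u) = -⅕*(-50) = 10)
t = -1/12557 (t = 1/(-12567 + 10) = 1/(-12557) = -1/12557 ≈ -7.9637e-5)
t - (20292 - 1298)/(q + 16847) = -1/12557 - (20292 - 1298)/(-17642 + 16847) = -1/12557 - 18994/(-795) = -1/12557 - 18994*(-1)/795 = -1/12557 - 1*(-18994/795) = -1/12557 + 18994/795 = 238506863/9982815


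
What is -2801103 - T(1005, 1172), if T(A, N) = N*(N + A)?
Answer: -5352547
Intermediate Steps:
T(A, N) = N*(A + N)
-2801103 - T(1005, 1172) = -2801103 - 1172*(1005 + 1172) = -2801103 - 1172*2177 = -2801103 - 1*2551444 = -2801103 - 2551444 = -5352547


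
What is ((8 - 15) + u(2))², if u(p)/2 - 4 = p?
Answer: 25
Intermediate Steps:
u(p) = 8 + 2*p
((8 - 15) + u(2))² = ((8 - 15) + (8 + 2*2))² = (-7 + (8 + 4))² = (-7 + 12)² = 5² = 25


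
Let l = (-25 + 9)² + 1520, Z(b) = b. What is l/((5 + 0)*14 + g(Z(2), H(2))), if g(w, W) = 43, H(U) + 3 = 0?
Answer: 1776/113 ≈ 15.717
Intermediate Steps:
H(U) = -3 (H(U) = -3 + 0 = -3)
l = 1776 (l = (-16)² + 1520 = 256 + 1520 = 1776)
l/((5 + 0)*14 + g(Z(2), H(2))) = 1776/((5 + 0)*14 + 43) = 1776/(5*14 + 43) = 1776/(70 + 43) = 1776/113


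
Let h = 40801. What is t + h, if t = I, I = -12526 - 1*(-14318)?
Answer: 42593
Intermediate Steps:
I = 1792 (I = -12526 + 14318 = 1792)
t = 1792
t + h = 1792 + 40801 = 42593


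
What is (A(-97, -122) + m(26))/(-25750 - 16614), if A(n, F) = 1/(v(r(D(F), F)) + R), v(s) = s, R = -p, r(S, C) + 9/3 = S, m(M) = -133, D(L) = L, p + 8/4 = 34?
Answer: 10441/3325574 ≈ 0.0031396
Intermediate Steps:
p = 32 (p = -2 + 34 = 32)
r(S, C) = -3 + S
R = -32 (R = -1*32 = -32)
A(n, F) = 1/(-35 + F) (A(n, F) = 1/((-3 + F) - 32) = 1/(-35 + F))
(A(-97, -122) + m(26))/(-25750 - 16614) = (1/(-35 - 122) - 133)/(-25750 - 16614) = (1/(-157) - 133)/(-42364) = (-1/157 - 133)*(-1/42364) = -20882/157*(-1/42364) = 10441/3325574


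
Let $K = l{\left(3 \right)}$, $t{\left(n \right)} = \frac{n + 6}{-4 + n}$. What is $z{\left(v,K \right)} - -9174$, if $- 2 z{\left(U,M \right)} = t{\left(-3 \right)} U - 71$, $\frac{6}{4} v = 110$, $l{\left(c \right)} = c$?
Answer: $\frac{129153}{14} \approx 9225.2$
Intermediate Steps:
$t{\left(n \right)} = \frac{6 + n}{-4 + n}$
$v = \frac{220}{3}$ ($v = \frac{2}{3} \cdot 110 = \frac{220}{3} \approx 73.333$)
$K = 3$
$z{\left(U,M \right)} = \frac{71}{2} + \frac{3 U}{14}$ ($z{\left(U,M \right)} = - \frac{\frac{6 - 3}{-4 - 3} U - 71}{2} = - \frac{\frac{1}{-7} \cdot 3 U - 71}{2} = - \frac{\left(- \frac{1}{7}\right) 3 U - 71}{2} = - \frac{- \frac{3 U}{7} - 71}{2} = - \frac{-71 - \frac{3 U}{7}}{2} = \frac{71}{2} + \frac{3 U}{14}$)
$z{\left(v,K \right)} - -9174 = \left(\frac{71}{2} + \frac{3}{14} \cdot \frac{220}{3}\right) - -9174 = \left(\frac{71}{2} + \frac{110}{7}\right) + 9174 = \frac{717}{14} + 9174 = \frac{129153}{14}$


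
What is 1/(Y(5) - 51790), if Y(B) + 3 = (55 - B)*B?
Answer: -1/51543 ≈ -1.9401e-5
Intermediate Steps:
Y(B) = -3 + B*(55 - B) (Y(B) = -3 + (55 - B)*B = -3 + B*(55 - B))
1/(Y(5) - 51790) = 1/((-3 - 1*5**2 + 55*5) - 51790) = 1/((-3 - 1*25 + 275) - 51790) = 1/((-3 - 25 + 275) - 51790) = 1/(247 - 51790) = 1/(-51543) = -1/51543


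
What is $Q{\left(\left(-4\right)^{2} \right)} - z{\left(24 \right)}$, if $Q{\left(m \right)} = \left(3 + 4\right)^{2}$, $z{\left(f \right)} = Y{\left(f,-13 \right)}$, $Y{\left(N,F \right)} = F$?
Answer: $62$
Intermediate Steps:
$z{\left(f \right)} = -13$
$Q{\left(m \right)} = 49$ ($Q{\left(m \right)} = 7^{2} = 49$)
$Q{\left(\left(-4\right)^{2} \right)} - z{\left(24 \right)} = 49 - -13 = 49 + 13 = 62$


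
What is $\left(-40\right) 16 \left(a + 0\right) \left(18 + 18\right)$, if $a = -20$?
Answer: $460800$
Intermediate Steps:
$\left(-40\right) 16 \left(a + 0\right) \left(18 + 18\right) = \left(-40\right) 16 \left(-20 + 0\right) \left(18 + 18\right) = - 640 \left(\left(-20\right) 36\right) = \left(-640\right) \left(-720\right) = 460800$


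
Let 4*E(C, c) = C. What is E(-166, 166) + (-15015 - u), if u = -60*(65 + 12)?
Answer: -20873/2 ≈ -10437.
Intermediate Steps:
u = -4620 (u = -60*77 = -4620)
E(C, c) = C/4
E(-166, 166) + (-15015 - u) = (¼)*(-166) + (-15015 - 1*(-4620)) = -83/2 + (-15015 + 4620) = -83/2 - 10395 = -20873/2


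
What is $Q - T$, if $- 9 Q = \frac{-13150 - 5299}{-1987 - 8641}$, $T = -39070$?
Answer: $\frac{3737105191}{95652} \approx 39070.0$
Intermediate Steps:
$Q = - \frac{18449}{95652}$ ($Q = - \frac{\left(-13150 - 5299\right) \frac{1}{-1987 - 8641}}{9} = - \frac{\left(-18449\right) \frac{1}{-10628}}{9} = - \frac{\left(-18449\right) \left(- \frac{1}{10628}\right)}{9} = \left(- \frac{1}{9}\right) \frac{18449}{10628} = - \frac{18449}{95652} \approx -0.19288$)
$Q - T = - \frac{18449}{95652} - -39070 = - \frac{18449}{95652} + 39070 = \frac{3737105191}{95652}$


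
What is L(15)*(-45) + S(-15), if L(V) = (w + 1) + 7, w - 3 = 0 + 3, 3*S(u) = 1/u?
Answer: -28351/45 ≈ -630.02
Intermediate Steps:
S(u) = 1/(3*u)
w = 6 (w = 3 + (0 + 3) = 3 + 3 = 6)
L(V) = 14 (L(V) = (6 + 1) + 7 = 7 + 7 = 14)
L(15)*(-45) + S(-15) = 14*(-45) + (⅓)/(-15) = -630 + (⅓)*(-1/15) = -630 - 1/45 = -28351/45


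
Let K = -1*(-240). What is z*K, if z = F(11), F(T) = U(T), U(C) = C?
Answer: 2640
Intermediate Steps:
F(T) = T
z = 11
K = 240
z*K = 11*240 = 2640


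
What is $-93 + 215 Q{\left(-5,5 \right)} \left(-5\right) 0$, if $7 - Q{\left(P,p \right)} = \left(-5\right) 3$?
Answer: $-93$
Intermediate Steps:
$Q{\left(P,p \right)} = 22$ ($Q{\left(P,p \right)} = 7 - \left(-5\right) 3 = 7 - -15 = 7 + 15 = 22$)
$-93 + 215 Q{\left(-5,5 \right)} \left(-5\right) 0 = -93 + 215 \cdot 22 \left(-5\right) 0 = -93 + 215 \left(\left(-110\right) 0\right) = -93 + 215 \cdot 0 = -93 + 0 = -93$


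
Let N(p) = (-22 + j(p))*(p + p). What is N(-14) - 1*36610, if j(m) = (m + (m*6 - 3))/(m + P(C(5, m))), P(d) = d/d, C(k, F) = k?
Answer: -470750/13 ≈ -36212.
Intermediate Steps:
P(d) = 1
j(m) = (-3 + 7*m)/(1 + m) (j(m) = (m + (m*6 - 3))/(m + 1) = (m + (6*m - 3))/(1 + m) = (m + (-3 + 6*m))/(1 + m) = (-3 + 7*m)/(1 + m))
N(p) = 2*p*(-22 + (-3 + 7*p)/(1 + p)) (N(p) = (-22 + (-3 + 7*p)/(1 + p))*(p + p) = (-22 + (-3 + 7*p)/(1 + p))*(2*p) = 2*p*(-22 + (-3 + 7*p)/(1 + p)))
N(-14) - 1*36610 = -10*(-14)*(5 + 3*(-14))/(1 - 14) - 1*36610 = -10*(-14)*(5 - 42)/(-13) - 36610 = -10*(-14)*(-1/13)*(-37) - 36610 = 5180/13 - 36610 = -470750/13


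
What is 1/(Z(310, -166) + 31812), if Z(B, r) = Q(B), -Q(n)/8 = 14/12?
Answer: 3/95408 ≈ 3.1444e-5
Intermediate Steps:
Q(n) = -28/3 (Q(n) = -112/12 = -8*7/6 = -28/3)
Z(B, r) = -28/3
1/(Z(310, -166) + 31812) = 1/(-28/3 + 31812) = 1/(95408/3) = 3/95408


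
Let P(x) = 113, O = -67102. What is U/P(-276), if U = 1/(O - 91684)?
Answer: -1/17942818 ≈ -5.5733e-8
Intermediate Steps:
U = -1/158786 (U = 1/(-67102 - 91684) = 1/(-158786) = -1/158786 ≈ -6.2978e-6)
U/P(-276) = -1/158786/113 = -1/158786*1/113 = -1/17942818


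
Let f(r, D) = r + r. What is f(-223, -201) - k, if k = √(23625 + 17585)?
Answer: -446 - √41210 ≈ -649.00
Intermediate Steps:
k = √41210 ≈ 203.00
f(r, D) = 2*r
f(-223, -201) - k = 2*(-223) - √41210 = -446 - √41210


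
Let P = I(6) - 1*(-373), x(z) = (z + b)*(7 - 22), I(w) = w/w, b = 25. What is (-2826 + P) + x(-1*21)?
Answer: -2512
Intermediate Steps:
I(w) = 1
x(z) = -375 - 15*z (x(z) = (z + 25)*(7 - 22) = (25 + z)*(-15) = -375 - 15*z)
P = 374 (P = 1 - 1*(-373) = 1 + 373 = 374)
(-2826 + P) + x(-1*21) = (-2826 + 374) + (-375 - (-15)*21) = -2452 + (-375 - 15*(-21)) = -2452 + (-375 + 315) = -2452 - 60 = -2512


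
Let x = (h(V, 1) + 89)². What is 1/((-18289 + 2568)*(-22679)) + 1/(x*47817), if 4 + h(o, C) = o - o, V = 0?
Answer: 702014384/123175474936304175 ≈ 5.6993e-9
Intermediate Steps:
h(o, C) = -4 (h(o, C) = -4 + (o - o) = -4 + 0 = -4)
x = 7225 (x = (-4 + 89)² = 85² = 7225)
1/((-18289 + 2568)*(-22679)) + 1/(x*47817) = 1/((-18289 + 2568)*(-22679)) + 1/(7225*47817) = -1/22679/(-15721) + (1/7225)*(1/47817) = -1/15721*(-1/22679) + 1/345477825 = 1/356536559 + 1/345477825 = 702014384/123175474936304175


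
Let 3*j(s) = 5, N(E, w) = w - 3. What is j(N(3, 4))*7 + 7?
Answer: 56/3 ≈ 18.667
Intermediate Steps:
N(E, w) = -3 + w
j(s) = 5/3 (j(s) = (1/3)*5 = 5/3)
j(N(3, 4))*7 + 7 = (5/3)*7 + 7 = 35/3 + 7 = 56/3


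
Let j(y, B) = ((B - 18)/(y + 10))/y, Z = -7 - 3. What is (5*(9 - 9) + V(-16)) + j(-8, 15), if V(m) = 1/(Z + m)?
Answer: 31/208 ≈ 0.14904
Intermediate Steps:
Z = -10
j(y, B) = (-18 + B)/(y*(10 + y)) (j(y, B) = ((-18 + B)/(10 + y))/y = (-18 + B)/(y*(10 + y)))
V(m) = 1/(-10 + m)
(5*(9 - 9) + V(-16)) + j(-8, 15) = (5*(9 - 9) + 1/(-10 - 16)) + (-18 + 15)/((-8)*(10 - 8)) = (5*0 + 1/(-26)) - ⅛*(-3)/2 = (0 - 1/26) - ⅛*½*(-3) = -1/26 + 3/16 = 31/208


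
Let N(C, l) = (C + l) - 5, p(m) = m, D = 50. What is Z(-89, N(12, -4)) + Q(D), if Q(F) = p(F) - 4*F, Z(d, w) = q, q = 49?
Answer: -101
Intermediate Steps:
N(C, l) = -5 + C + l
Z(d, w) = 49
Q(F) = -3*F (Q(F) = F - 4*F = -3*F)
Z(-89, N(12, -4)) + Q(D) = 49 - 3*50 = 49 - 150 = -101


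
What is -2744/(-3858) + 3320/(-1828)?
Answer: -974066/881553 ≈ -1.1049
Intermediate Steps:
-2744/(-3858) + 3320/(-1828) = -2744*(-1/3858) + 3320*(-1/1828) = 1372/1929 - 830/457 = -974066/881553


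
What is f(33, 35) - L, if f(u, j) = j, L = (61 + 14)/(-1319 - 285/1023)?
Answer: 5257055/149958 ≈ 35.057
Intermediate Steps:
L = -8525/149958 (L = 75/(-1319 - 285*1/1023) = 75/(-1319 - 95/341) = 75/(-449874/341) = 75*(-341/449874) = -8525/149958 ≈ -0.056849)
f(33, 35) - L = 35 - 1*(-8525/149958) = 35 + 8525/149958 = 5257055/149958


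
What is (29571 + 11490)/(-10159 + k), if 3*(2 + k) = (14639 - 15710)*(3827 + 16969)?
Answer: -13687/2478111 ≈ -0.0055232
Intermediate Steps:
k = -7424174 (k = -2 + ((14639 - 15710)*(3827 + 16969))/3 = -2 + (-1071*20796)/3 = -2 + (1/3)*(-22272516) = -2 - 7424172 = -7424174)
(29571 + 11490)/(-10159 + k) = (29571 + 11490)/(-10159 - 7424174) = 41061/(-7434333) = 41061*(-1/7434333) = -13687/2478111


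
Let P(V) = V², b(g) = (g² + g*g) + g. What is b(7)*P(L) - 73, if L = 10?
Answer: 10427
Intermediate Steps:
b(g) = g + 2*g² (b(g) = (g² + g²) + g = 2*g² + g = g + 2*g²)
b(7)*P(L) - 73 = (7*(1 + 2*7))*10² - 73 = (7*(1 + 14))*100 - 73 = (7*15)*100 - 73 = 105*100 - 73 = 10500 - 73 = 10427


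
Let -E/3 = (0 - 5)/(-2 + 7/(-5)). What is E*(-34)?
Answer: 150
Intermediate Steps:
E = -75/17 (E = -3*(0 - 5)/(-2 + 7/(-5)) = -(-15)/(-2 + 7*(-⅕)) = -(-15)/(-2 - 7/5) = -(-15)/(-17/5) = -(-15)*(-5)/17 = -3*25/17 = -75/17 ≈ -4.4118)
E*(-34) = -75/17*(-34) = 150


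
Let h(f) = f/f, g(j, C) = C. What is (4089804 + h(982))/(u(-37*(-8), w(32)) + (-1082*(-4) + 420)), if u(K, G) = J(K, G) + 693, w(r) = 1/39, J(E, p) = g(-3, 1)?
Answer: 4089805/5442 ≈ 751.53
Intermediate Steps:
J(E, p) = 1
h(f) = 1
w(r) = 1/39
u(K, G) = 694 (u(K, G) = 1 + 693 = 694)
(4089804 + h(982))/(u(-37*(-8), w(32)) + (-1082*(-4) + 420)) = (4089804 + 1)/(694 + (-1082*(-4) + 420)) = 4089805/(694 + (4328 + 420)) = 4089805/(694 + 4748) = 4089805/5442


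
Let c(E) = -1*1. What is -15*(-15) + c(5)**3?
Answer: 224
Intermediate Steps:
c(E) = -1
-15*(-15) + c(5)**3 = -15*(-15) + (-1)**3 = 225 - 1 = 224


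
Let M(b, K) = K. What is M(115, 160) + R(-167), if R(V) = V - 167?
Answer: -174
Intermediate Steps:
R(V) = -167 + V
M(115, 160) + R(-167) = 160 + (-167 - 167) = 160 - 334 = -174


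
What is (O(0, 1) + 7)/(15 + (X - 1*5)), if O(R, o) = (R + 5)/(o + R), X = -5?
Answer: 12/5 ≈ 2.4000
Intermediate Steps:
O(R, o) = (5 + R)/(R + o)
(O(0, 1) + 7)/(15 + (X - 1*5)) = ((5 + 0)/(0 + 1) + 7)/(15 + (-5 - 1*5)) = (5/1 + 7)/(15 + (-5 - 5)) = (1*5 + 7)/(15 - 10) = (5 + 7)/5 = 12*(1/5) = 12/5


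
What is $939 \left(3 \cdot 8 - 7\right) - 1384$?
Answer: $14579$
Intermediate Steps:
$939 \left(3 \cdot 8 - 7\right) - 1384 = 939 \left(24 - 7\right) - 1384 = 939 \cdot 17 - 1384 = 15963 - 1384 = 14579$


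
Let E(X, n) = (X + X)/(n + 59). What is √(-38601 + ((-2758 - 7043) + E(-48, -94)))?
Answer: I*√59289090/35 ≈ 220.0*I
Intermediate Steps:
E(X, n) = 2*X/(59 + n) (E(X, n) = (2*X)/(59 + n) = 2*X/(59 + n))
√(-38601 + ((-2758 - 7043) + E(-48, -94))) = √(-38601 + ((-2758 - 7043) + 2*(-48)/(59 - 94))) = √(-38601 + (-9801 + 2*(-48)/(-35))) = √(-38601 + (-9801 + 2*(-48)*(-1/35))) = √(-38601 + (-9801 + 96/35)) = √(-38601 - 342939/35) = √(-1693974/35) = I*√59289090/35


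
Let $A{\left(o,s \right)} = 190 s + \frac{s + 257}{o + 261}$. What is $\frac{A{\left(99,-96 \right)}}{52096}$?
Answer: $- \frac{6566239}{18754560} \approx -0.35011$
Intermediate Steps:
$A{\left(o,s \right)} = 190 s + \frac{257 + s}{261 + o}$
$\frac{A{\left(99,-96 \right)}}{52096} = \frac{\frac{1}{261 + 99} \left(257 + 49591 \left(-96\right) + 190 \cdot 99 \left(-96\right)\right)}{52096} = \frac{257 - 4760736 - 1805760}{360} \cdot \frac{1}{52096} = \frac{1}{360} \left(-6566239\right) \frac{1}{52096} = \left(- \frac{6566239}{360}\right) \frac{1}{52096} = - \frac{6566239}{18754560}$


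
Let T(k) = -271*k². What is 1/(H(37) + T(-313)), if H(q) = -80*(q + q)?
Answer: -1/26555519 ≈ -3.7657e-8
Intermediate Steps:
H(q) = -160*q
1/(H(37) + T(-313)) = 1/(-160*37 - 271*(-313)²) = 1/(-5920 - 271*97969) = 1/(-5920 - 26549599) = 1/(-26555519) = -1/26555519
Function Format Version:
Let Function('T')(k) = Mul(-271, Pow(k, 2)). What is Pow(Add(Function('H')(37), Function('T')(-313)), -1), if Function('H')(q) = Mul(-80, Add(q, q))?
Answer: Rational(-1, 26555519) ≈ -3.7657e-8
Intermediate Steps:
Function('H')(q) = Mul(-160, q) (Function('H')(q) = Mul(-80, Mul(2, q)) = Mul(-160, q))
Pow(Add(Function('H')(37), Function('T')(-313)), -1) = Pow(Add(Mul(-160, 37), Mul(-271, Pow(-313, 2))), -1) = Pow(Add(-5920, Mul(-271, 97969)), -1) = Pow(Add(-5920, -26549599), -1) = Pow(-26555519, -1) = Rational(-1, 26555519)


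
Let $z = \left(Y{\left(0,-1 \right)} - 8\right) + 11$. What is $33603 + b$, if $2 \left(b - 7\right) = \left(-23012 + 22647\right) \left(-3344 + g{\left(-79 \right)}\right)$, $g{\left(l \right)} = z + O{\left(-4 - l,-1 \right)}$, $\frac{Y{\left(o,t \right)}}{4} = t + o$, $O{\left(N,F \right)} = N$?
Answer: $630385$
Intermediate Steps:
$Y{\left(o,t \right)} = 4 o + 4 t$ ($Y{\left(o,t \right)} = 4 \left(t + o\right) = 4 \left(o + t\right) = 4 o + 4 t$)
$z = -1$ ($z = \left(\left(4 \cdot 0 + 4 \left(-1\right)\right) - 8\right) + 11 = \left(\left(0 - 4\right) - 8\right) + 11 = \left(-4 - 8\right) + 11 = -12 + 11 = -1$)
$g{\left(l \right)} = -5 - l$ ($g{\left(l \right)} = -1 - \left(4 + l\right) = -5 - l$)
$b = 596782$ ($b = 7 + \frac{\left(-23012 + 22647\right) \left(-3344 - -74\right)}{2} = 7 + \frac{\left(-365\right) \left(-3344 + \left(-5 + 79\right)\right)}{2} = 7 + \frac{\left(-365\right) \left(-3344 + 74\right)}{2} = 7 + \frac{\left(-365\right) \left(-3270\right)}{2} = 7 + \frac{1}{2} \cdot 1193550 = 7 + 596775 = 596782$)
$33603 + b = 33603 + 596782 = 630385$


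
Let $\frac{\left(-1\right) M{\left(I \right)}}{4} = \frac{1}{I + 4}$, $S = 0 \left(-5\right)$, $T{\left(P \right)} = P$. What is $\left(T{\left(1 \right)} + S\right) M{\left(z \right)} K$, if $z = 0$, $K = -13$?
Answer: $13$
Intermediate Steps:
$S = 0$
$M{\left(I \right)} = - \frac{4}{4 + I}$ ($M{\left(I \right)} = - \frac{4}{I + 4} = - \frac{4}{4 + I}$)
$\left(T{\left(1 \right)} + S\right) M{\left(z \right)} K = \left(1 + 0\right) \left(- \frac{4}{4 + 0}\right) \left(-13\right) = 1 \left(- \frac{4}{4}\right) \left(-13\right) = 1 \left(\left(-4\right) \frac{1}{4}\right) \left(-13\right) = 1 \left(-1\right) \left(-13\right) = \left(-1\right) \left(-13\right) = 13$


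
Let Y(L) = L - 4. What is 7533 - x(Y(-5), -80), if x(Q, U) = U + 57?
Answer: 7556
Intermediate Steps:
Y(L) = -4 + L
x(Q, U) = 57 + U
7533 - x(Y(-5), -80) = 7533 - (57 - 80) = 7533 - 1*(-23) = 7533 + 23 = 7556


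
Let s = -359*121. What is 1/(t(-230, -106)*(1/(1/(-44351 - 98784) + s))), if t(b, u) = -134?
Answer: 3108820633/9590045 ≈ 324.17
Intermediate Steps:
s = -43439
1/(t(-230, -106)*(1/(1/(-44351 - 98784) + s))) = 1/((-134)*(1/(1/(-44351 - 98784) - 43439))) = -1/(134*(1/(1/(-143135) - 43439))) = -1/(134*(1/(-1/143135 - 43439))) = -1/(134*(1/(-6217641266/143135))) = -1/(134*(-143135/6217641266)) = -1/134*(-6217641266/143135) = 3108820633/9590045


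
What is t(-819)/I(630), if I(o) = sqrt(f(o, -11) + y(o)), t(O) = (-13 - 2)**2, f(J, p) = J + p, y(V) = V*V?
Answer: 225*sqrt(397519)/397519 ≈ 0.35686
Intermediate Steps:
y(V) = V**2
t(O) = 225 (t(O) = (-15)**2 = 225)
I(o) = sqrt(-11 + o + o**2) (I(o) = sqrt((o - 11) + o**2) = sqrt((-11 + o) + o**2) = sqrt(-11 + o + o**2))
t(-819)/I(630) = 225/(sqrt(-11 + 630 + 630**2)) = 225/(sqrt(-11 + 630 + 396900)) = 225/(sqrt(397519)) = 225*(sqrt(397519)/397519) = 225*sqrt(397519)/397519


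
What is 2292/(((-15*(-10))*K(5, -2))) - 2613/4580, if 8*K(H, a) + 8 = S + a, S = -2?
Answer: -739019/68700 ≈ -10.757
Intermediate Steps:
K(H, a) = -5/4 + a/8 (K(H, a) = -1 + (-2 + a)/8 = -1 + (-¼ + a/8) = -5/4 + a/8)
2292/(((-15*(-10))*K(5, -2))) - 2613/4580 = 2292/(((-15*(-10))*(-5/4 + (⅛)*(-2)))) - 2613/4580 = 2292/((150*(-5/4 - ¼))) - 2613*1/4580 = 2292/((150*(-3/2))) - 2613/4580 = 2292/(-225) - 2613/4580 = 2292*(-1/225) - 2613/4580 = -764/75 - 2613/4580 = -739019/68700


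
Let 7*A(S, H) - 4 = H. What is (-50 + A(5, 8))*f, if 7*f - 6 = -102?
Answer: 32448/49 ≈ 662.20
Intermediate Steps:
f = -96/7 (f = 6/7 + (⅐)*(-102) = 6/7 - 102/7 = -96/7 ≈ -13.714)
A(S, H) = 4/7 + H/7
(-50 + A(5, 8))*f = (-50 + (4/7 + (⅐)*8))*(-96/7) = (-50 + (4/7 + 8/7))*(-96/7) = (-50 + 12/7)*(-96/7) = -338/7*(-96/7) = 32448/49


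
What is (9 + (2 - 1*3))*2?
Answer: 16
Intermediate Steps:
(9 + (2 - 1*3))*2 = (9 + (2 - 3))*2 = (9 - 1)*2 = 8*2 = 16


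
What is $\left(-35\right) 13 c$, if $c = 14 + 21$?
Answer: $-15925$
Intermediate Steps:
$c = 35$
$\left(-35\right) 13 c = \left(-35\right) 13 \cdot 35 = \left(-455\right) 35 = -15925$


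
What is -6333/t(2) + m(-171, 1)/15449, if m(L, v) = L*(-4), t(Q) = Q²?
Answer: -97835781/61796 ≈ -1583.2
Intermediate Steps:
m(L, v) = -4*L
-6333/t(2) + m(-171, 1)/15449 = -6333/(2²) - 4*(-171)/15449 = -6333/4 + 684*(1/15449) = -6333*¼ + 684/15449 = -6333/4 + 684/15449 = -97835781/61796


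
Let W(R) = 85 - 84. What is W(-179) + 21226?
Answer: 21227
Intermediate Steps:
W(R) = 1
W(-179) + 21226 = 1 + 21226 = 21227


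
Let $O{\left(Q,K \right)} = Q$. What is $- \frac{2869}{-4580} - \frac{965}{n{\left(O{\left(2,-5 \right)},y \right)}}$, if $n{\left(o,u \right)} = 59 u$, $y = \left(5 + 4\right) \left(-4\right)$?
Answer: $\frac{657091}{607995} \approx 1.0808$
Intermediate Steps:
$y = -36$ ($y = 9 \left(-4\right) = -36$)
$- \frac{2869}{-4580} - \frac{965}{n{\left(O{\left(2,-5 \right)},y \right)}} = - \frac{2869}{-4580} - \frac{965}{59 \left(-36\right)} = \left(-2869\right) \left(- \frac{1}{4580}\right) - \frac{965}{-2124} = \frac{2869}{4580} - - \frac{965}{2124} = \frac{2869}{4580} + \frac{965}{2124} = \frac{657091}{607995}$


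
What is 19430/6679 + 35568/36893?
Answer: 954389662/246408347 ≈ 3.8732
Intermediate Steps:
19430/6679 + 35568/36893 = 954389662/246408347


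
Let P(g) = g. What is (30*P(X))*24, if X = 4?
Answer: 2880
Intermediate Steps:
(30*P(X))*24 = (30*4)*24 = 120*24 = 2880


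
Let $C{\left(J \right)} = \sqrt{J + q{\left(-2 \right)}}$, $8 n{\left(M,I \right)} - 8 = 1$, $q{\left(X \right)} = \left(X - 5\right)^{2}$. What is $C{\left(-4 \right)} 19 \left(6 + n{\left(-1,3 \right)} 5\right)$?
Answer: $\frac{5301 \sqrt{5}}{8} \approx 1481.7$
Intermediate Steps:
$q{\left(X \right)} = \left(-5 + X\right)^{2}$
$n{\left(M,I \right)} = \frac{9}{8}$ ($n{\left(M,I \right)} = 1 + \frac{1}{8} \cdot 1 = 1 + \frac{1}{8} = \frac{9}{8}$)
$C{\left(J \right)} = \sqrt{49 + J}$ ($C{\left(J \right)} = \sqrt{J + \left(-5 - 2\right)^{2}} = \sqrt{J + \left(-7\right)^{2}} = \sqrt{J + 49} = \sqrt{49 + J}$)
$C{\left(-4 \right)} 19 \left(6 + n{\left(-1,3 \right)} 5\right) = \sqrt{49 - 4} \cdot 19 \left(6 + \frac{9}{8} \cdot 5\right) = \sqrt{45} \cdot 19 \left(6 + \frac{45}{8}\right) = 3 \sqrt{5} \cdot 19 \cdot \frac{93}{8} = 57 \sqrt{5} \cdot \frac{93}{8} = \frac{5301 \sqrt{5}}{8}$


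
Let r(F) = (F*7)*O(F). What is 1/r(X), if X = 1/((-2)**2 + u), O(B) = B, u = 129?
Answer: 2527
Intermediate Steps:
X = 1/133 (X = 1/((-2)**2 + 129) = 1/(4 + 129) = 1/133 ≈ 0.0075188)
r(F) = 7*F**2 (r(F) = (F*7)*F = (7*F)*F = 7*F**2)
1/r(X) = 1/(7*(1/133)**2) = 1/(7*(1/17689)) = 1/(1/2527) = 2527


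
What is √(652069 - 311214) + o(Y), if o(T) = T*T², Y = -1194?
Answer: -1702209384 + √340855 ≈ -1.7022e+9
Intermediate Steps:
o(T) = T³
√(652069 - 311214) + o(Y) = √(652069 - 311214) + (-1194)³ = √340855 - 1702209384 = -1702209384 + √340855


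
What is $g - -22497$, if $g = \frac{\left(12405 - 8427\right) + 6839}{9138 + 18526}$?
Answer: $\frac{622367825}{27664} \approx 22497.0$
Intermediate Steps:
$g = \frac{10817}{27664}$ ($g = \frac{\left(12405 - 8427\right) + 6839}{27664} = \left(3978 + 6839\right) \frac{1}{27664} = 10817 \cdot \frac{1}{27664} = \frac{10817}{27664} \approx 0.39101$)
$g - -22497 = \frac{10817}{27664} - -22497 = \frac{10817}{27664} + 22497 = \frac{622367825}{27664}$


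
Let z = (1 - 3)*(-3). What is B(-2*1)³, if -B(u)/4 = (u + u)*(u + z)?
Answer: 262144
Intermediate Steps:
z = 6 (z = -2*(-3) = 6)
B(u) = -8*u*(6 + u) (B(u) = -4*(u + u)*(u + 6) = -4*2*u*(6 + u) = -8*u*(6 + u))
B(-2*1)³ = (-8*(-2*1)*(6 - 2*1))³ = (-8*(-2)*(6 - 2))³ = (-8*(-2)*4)³ = 64³ = 262144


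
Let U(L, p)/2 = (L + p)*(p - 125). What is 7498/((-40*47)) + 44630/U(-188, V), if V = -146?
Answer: -159180443/42541580 ≈ -3.7418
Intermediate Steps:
U(L, p) = 2*(-125 + p)*(L + p) (U(L, p) = 2*((L + p)*(p - 125)) = 2*((L + p)*(-125 + p)) = 2*((-125 + p)*(L + p)) = 2*(-125 + p)*(L + p))
7498/((-40*47)) + 44630/U(-188, V) = 7498/((-40*47)) + 44630/(-250*(-188) - 250*(-146) + 2*(-146)² + 2*(-188)*(-146)) = 7498/(-1880) + 44630/(47000 + 36500 + 2*21316 + 54896) = 7498*(-1/1880) + 44630/(47000 + 36500 + 42632 + 54896) = -3749/940 + 44630/181028 = -3749/940 + 44630*(1/181028) = -3749/940 + 22315/90514 = -159180443/42541580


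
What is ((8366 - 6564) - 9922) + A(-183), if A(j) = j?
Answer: -8303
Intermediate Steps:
((8366 - 6564) - 9922) + A(-183) = ((8366 - 6564) - 9922) - 183 = (1802 - 9922) - 183 = -8120 - 183 = -8303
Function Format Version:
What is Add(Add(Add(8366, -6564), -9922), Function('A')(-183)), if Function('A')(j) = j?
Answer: -8303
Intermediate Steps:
Add(Add(Add(8366, -6564), -9922), Function('A')(-183)) = Add(Add(Add(8366, -6564), -9922), -183) = Add(Add(1802, -9922), -183) = Add(-8120, -183) = -8303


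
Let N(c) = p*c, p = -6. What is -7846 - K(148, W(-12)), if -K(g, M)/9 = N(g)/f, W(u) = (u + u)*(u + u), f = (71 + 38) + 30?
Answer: -1098586/139 ≈ -7903.5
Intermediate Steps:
N(c) = -6*c
f = 139 (f = 109 + 30 = 139)
W(u) = 4*u² (W(u) = (2*u)*(2*u) = 4*u²)
K(g, M) = 54*g/139 (K(g, M) = -9*(-6*g)/139 = -(-54)*g/139 = 54*g/139)
-7846 - K(148, W(-12)) = -7846 - 54*148/139 = -7846 - 1*7992/139 = -7846 - 7992/139 = -1098586/139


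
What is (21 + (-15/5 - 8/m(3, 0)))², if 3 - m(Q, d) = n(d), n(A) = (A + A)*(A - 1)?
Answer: 2116/9 ≈ 235.11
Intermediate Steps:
n(A) = 2*A*(-1 + A) (n(A) = (2*A)*(-1 + A) = 2*A*(-1 + A))
m(Q, d) = 3 - 2*d*(-1 + d)
(21 + (-15/5 - 8/m(3, 0)))² = (21 + (-15/5 - 8/(3 - 2*0*(-1 + 0))))² = (21 + (-15*⅕ - 8/(3 - 2*0*(-1))))² = (21 + (-3 - 8/(3 + 0)))² = (21 + (-3 - 8/3))² = (21 - 17/3)² = (46/3)² = 2116/9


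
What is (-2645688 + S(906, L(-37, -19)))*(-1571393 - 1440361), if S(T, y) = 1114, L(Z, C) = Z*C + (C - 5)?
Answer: 7964806322796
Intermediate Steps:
L(Z, C) = -5 + C + C*Z (L(Z, C) = C*Z + (-5 + C) = -5 + C + C*Z)
(-2645688 + S(906, L(-37, -19)))*(-1571393 - 1440361) = (-2645688 + 1114)*(-1571393 - 1440361) = -2644574*(-3011754) = 7964806322796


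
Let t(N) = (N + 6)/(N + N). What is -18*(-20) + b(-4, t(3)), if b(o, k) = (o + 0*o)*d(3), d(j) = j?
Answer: 348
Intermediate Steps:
t(N) = (6 + N)/(2*N) (t(N) = (6 + N)/((2*N)) = (6 + N)*(1/(2*N)) = (6 + N)/(2*N))
b(o, k) = 3*o (b(o, k) = (o + 0*o)*3 = (o + 0)*3 = o*3 = 3*o)
-18*(-20) + b(-4, t(3)) = -18*(-20) + 3*(-4) = 360 - 12 = 348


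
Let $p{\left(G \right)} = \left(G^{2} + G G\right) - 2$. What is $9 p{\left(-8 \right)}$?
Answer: $1134$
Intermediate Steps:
$p{\left(G \right)} = -2 + 2 G^{2}$ ($p{\left(G \right)} = \left(G^{2} + G^{2}\right) - 2 = 2 G^{2} - 2 = -2 + 2 G^{2}$)
$9 p{\left(-8 \right)} = 9 \left(-2 + 2 \left(-8\right)^{2}\right) = 9 \left(-2 + 2 \cdot 64\right) = 9 \left(-2 + 128\right) = 9 \cdot 126 = 1134$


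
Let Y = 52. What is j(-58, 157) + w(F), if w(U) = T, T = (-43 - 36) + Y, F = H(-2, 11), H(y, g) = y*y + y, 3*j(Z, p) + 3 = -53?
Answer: -137/3 ≈ -45.667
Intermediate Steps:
j(Z, p) = -56/3 (j(Z, p) = -1 + (⅓)*(-53) = -1 - 53/3 = -56/3)
H(y, g) = y + y² (H(y, g) = y² + y = y + y²)
F = 2 (F = -2*(1 - 2) = -2*(-1) = 2)
T = -27 (T = (-43 - 36) + 52 = -79 + 52 = -27)
w(U) = -27
j(-58, 157) + w(F) = -56/3 - 27 = -137/3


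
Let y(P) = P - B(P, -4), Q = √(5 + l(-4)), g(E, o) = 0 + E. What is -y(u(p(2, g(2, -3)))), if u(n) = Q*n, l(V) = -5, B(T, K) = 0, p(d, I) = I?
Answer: 0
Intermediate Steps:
g(E, o) = E
Q = 0 (Q = √(5 - 5) = √0 = 0)
u(n) = 0 (u(n) = 0*n = 0)
y(P) = P (y(P) = P - 1*0 = P + 0 = P)
-y(u(p(2, g(2, -3)))) = -1*0 = 0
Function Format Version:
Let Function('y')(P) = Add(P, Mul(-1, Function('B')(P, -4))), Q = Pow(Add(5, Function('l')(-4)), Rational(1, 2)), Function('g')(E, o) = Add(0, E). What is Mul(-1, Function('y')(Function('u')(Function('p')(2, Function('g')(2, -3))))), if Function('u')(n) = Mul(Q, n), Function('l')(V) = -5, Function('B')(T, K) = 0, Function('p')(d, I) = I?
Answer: 0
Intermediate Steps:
Function('g')(E, o) = E
Q = 0 (Q = Pow(Add(5, -5), Rational(1, 2)) = Pow(0, Rational(1, 2)) = 0)
Function('u')(n) = 0 (Function('u')(n) = Mul(0, n) = 0)
Function('y')(P) = P (Function('y')(P) = Add(P, Mul(-1, 0)) = Add(P, 0) = P)
Mul(-1, Function('y')(Function('u')(Function('p')(2, Function('g')(2, -3))))) = Mul(-1, 0) = 0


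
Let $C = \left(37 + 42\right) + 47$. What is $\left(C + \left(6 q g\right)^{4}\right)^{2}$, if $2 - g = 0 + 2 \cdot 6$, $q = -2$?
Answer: $42998221854735876$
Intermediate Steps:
$g = -10$ ($g = 2 - \left(0 + 2 \cdot 6\right) = 2 - \left(0 + 12\right) = 2 - 12 = -10$)
$C = 126$ ($C = 79 + 47 = 126$)
$\left(C + \left(6 q g\right)^{4}\right)^{2} = \left(126 + \left(6 \left(-2\right) \left(-10\right)\right)^{4}\right)^{2} = \left(126 + \left(\left(-12\right) \left(-10\right)\right)^{4}\right)^{2} = \left(126 + 120^{4}\right)^{2} = \left(126 + 207360000\right)^{2} = 207360126^{2} = 42998221854735876$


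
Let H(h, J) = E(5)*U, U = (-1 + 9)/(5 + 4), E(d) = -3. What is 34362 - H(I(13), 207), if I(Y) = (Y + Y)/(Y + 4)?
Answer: 103094/3 ≈ 34365.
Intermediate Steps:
U = 8/9 ≈ 0.88889
I(Y) = 2*Y/(4 + Y) (I(Y) = (2*Y)/(4 + Y) = 2*Y/(4 + Y))
H(h, J) = -8/3 (H(h, J) = -3*8/9 = -8/3)
34362 - H(I(13), 207) = 34362 - 1*(-8/3) = 34362 + 8/3 = 103094/3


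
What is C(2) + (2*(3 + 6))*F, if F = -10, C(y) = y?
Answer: -178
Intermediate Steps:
C(2) + (2*(3 + 6))*F = 2 + (2*(3 + 6))*(-10) = 2 + (2*9)*(-10) = 2 + 18*(-10) = 2 - 180 = -178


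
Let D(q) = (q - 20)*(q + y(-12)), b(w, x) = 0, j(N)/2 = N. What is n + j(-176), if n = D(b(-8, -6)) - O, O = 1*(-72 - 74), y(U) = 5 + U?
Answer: -66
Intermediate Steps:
j(N) = 2*N
O = -146 (O = 1*(-146) = -146)
D(q) = (-20 + q)*(-7 + q) (D(q) = (q - 20)*(q + (5 - 12)) = (-20 + q)*(q - 7) = (-20 + q)*(-7 + q))
n = 286 (n = (140 + 0² - 27*0) - 1*(-146) = (140 + 0 + 0) + 146 = 140 + 146 = 286)
n + j(-176) = 286 + 2*(-176) = 286 - 352 = -66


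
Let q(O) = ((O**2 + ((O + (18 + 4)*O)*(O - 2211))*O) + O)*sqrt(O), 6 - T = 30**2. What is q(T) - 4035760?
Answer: -4035760 - 57076640598*I*sqrt(894) ≈ -4.0358e+6 - 1.7066e+12*I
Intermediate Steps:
T = -894 (T = 6 - 1*30**2 = 6 - 1*900 = 6 - 900 = -894)
q(O) = sqrt(O)*(O + O**2 + 23*O**2*(-2211 + O)) (q(O) = ((O**2 + ((O + 22*O)*(-2211 + O))*O) + O)*sqrt(O) = ((O**2 + ((23*O)*(-2211 + O))*O) + O)*sqrt(O) = ((O**2 + (23*O*(-2211 + O))*O) + O)*sqrt(O) = ((O**2 + 23*O**2*(-2211 + O)) + O)*sqrt(O) = (O + O**2 + 23*O**2*(-2211 + O))*sqrt(O) = sqrt(O)*(O + O**2 + 23*O**2*(-2211 + O)))
q(T) - 4035760 = (-894)**(3/2)*(1 - 50852*(-894) + 23*(-894)**2) - 4035760 = (-894*I*sqrt(894))*(1 + 45461688 + 23*799236) - 4035760 = (-894*I*sqrt(894))*(1 + 45461688 + 18382428) - 4035760 = -894*I*sqrt(894)*63844117 - 4035760 = -57076640598*I*sqrt(894) - 4035760 = -4035760 - 57076640598*I*sqrt(894)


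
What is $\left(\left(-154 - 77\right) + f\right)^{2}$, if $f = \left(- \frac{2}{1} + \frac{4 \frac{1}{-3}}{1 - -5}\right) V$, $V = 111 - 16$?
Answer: $\frac{15832441}{81} \approx 1.9546 \cdot 10^{5}$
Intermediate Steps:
$V = 95$ ($V = 111 - 16 = 95$)
$f = - \frac{1900}{9}$ ($f = \left(- \frac{2}{1} + \frac{4 \frac{1}{-3}}{1 - -5}\right) 95 = \left(\left(-2\right) 1 + \frac{4 \left(- \frac{1}{3}\right)}{1 + 5}\right) 95 = \left(-2 - \frac{4}{3 \cdot 6}\right) 95 = \left(-2 - \frac{2}{9}\right) 95 = \left(- \frac{20}{9}\right) 95 = - \frac{1900}{9} \approx -211.11$)
$\left(\left(-154 - 77\right) + f\right)^{2} = \left(\left(-154 - 77\right) - \frac{1900}{9}\right)^{2} = \left(-231 - \frac{1900}{9}\right)^{2} = \left(- \frac{3979}{9}\right)^{2} = \frac{15832441}{81}$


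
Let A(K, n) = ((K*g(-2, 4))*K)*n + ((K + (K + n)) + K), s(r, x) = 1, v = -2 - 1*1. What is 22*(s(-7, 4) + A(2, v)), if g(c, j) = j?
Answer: -968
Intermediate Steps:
v = -3 (v = -2 - 1 = -3)
A(K, n) = n + 3*K + 4*n*K² (A(K, n) = ((K*4)*K)*n + ((K + (K + n)) + K) = ((4*K)*K)*n + ((n + 2*K) + K) = (4*K²)*n + (n + 3*K) = 4*n*K² + (n + 3*K) = n + 3*K + 4*n*K²)
22*(s(-7, 4) + A(2, v)) = 22*(1 + (-3 + 3*2 + 4*(-3)*2²)) = 22*(1 + (-3 + 6 + 4*(-3)*4)) = 22*(1 + (-3 + 6 - 48)) = 22*(1 - 45) = 22*(-44) = -968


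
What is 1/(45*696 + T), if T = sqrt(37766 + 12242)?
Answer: 3915/122611549 - sqrt(12502)/490446196 ≈ 3.1702e-5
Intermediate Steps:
T = 2*sqrt(12502) (T = sqrt(50008) = 2*sqrt(12502) ≈ 223.62)
1/(45*696 + T) = 1/(45*696 + 2*sqrt(12502)) = 1/(31320 + 2*sqrt(12502))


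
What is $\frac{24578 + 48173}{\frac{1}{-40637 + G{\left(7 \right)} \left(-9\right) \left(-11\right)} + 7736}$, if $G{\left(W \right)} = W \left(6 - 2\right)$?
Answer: $\frac{2754716615}{292923639} \approx 9.4042$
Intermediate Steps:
$G{\left(W \right)} = 4 W$ ($G{\left(W \right)} = W 4 = 4 W$)
$\frac{24578 + 48173}{\frac{1}{-40637 + G{\left(7 \right)} \left(-9\right) \left(-11\right)} + 7736} = \frac{24578 + 48173}{\frac{1}{-40637 + 4 \cdot 7 \left(-9\right) \left(-11\right)} + 7736} = \frac{72751}{\frac{1}{-40637 + 28 \left(-9\right) \left(-11\right)} + 7736} = \frac{72751}{\frac{1}{-40637 - -2772} + 7736} = \frac{72751}{\frac{1}{-40637 + 2772} + 7736} = \frac{72751}{\frac{1}{-37865} + 7736} = \frac{72751}{- \frac{1}{37865} + 7736} = \frac{72751}{\frac{292923639}{37865}} = 72751 \cdot \frac{37865}{292923639} = \frac{2754716615}{292923639}$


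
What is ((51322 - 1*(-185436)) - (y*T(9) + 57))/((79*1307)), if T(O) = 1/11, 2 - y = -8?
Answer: 2603701/1135783 ≈ 2.2924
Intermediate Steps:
y = 10 (y = 2 - 1*(-8) = 2 + 8 = 10)
T(O) = 1/11
((51322 - 1*(-185436)) - (y*T(9) + 57))/((79*1307)) = ((51322 - 1*(-185436)) - (10*(1/11) + 57))/((79*1307)) = ((51322 + 185436) - (10/11 + 57))/103253 = (236758 - 1*637/11)*(1/103253) = (236758 - 637/11)*(1/103253) = (2603701/11)*(1/103253) = 2603701/1135783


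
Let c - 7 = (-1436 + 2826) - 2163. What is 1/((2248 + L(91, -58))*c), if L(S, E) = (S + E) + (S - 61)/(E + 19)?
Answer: -13/22706538 ≈ -5.7252e-7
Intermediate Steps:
L(S, E) = E + S + (-61 + S)/(19 + E) (L(S, E) = (E + S) + (-61 + S)/(19 + E) = E + S + (-61 + S)/(19 + E))
c = -766 (c = 7 + ((-1436 + 2826) - 2163) = 7 + (1390 - 2163) = 7 - 773 = -766)
1/((2248 + L(91, -58))*c) = 1/((2248 + (-61 + (-58)**2 + 19*(-58) + 20*91 - 58*91)/(19 - 58))*(-766)) = -1/766/(2248 + (-61 + 3364 - 1102 + 1820 - 5278)/(-39)) = -1/766/(2248 - 1/39*(-1257)) = -1/766/(2248 + 419/13) = -1/766/(29643/13) = (13/29643)*(-1/766) = -13/22706538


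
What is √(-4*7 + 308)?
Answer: 2*√70 ≈ 16.733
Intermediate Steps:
√(-4*7 + 308) = √(-28 + 308) = √280 = 2*√70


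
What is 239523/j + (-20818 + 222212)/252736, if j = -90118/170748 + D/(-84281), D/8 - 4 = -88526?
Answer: 217796562912494446381/7160288920560160 ≈ 30417.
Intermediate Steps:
D = -708176 (D = 32 + 8*(-88526) = 32 - 708208 = -708176)
j = 56662200245/7195406094 (j = -90118/170748 - 708176/(-84281) = -90118*1/170748 - 708176*(-1/84281) = -45059/85374 + 708176/84281 = 56662200245/7195406094 ≈ 7.8748)
239523/j + (-20818 + 222212)/252736 = 239523/(56662200245/7195406094) + (-20818 + 222212)/252736 = 239523*(7195406094/56662200245) + 201394*(1/252736) = 1723465253853162/56662200245 + 100697/126368 = 217796562912494446381/7160288920560160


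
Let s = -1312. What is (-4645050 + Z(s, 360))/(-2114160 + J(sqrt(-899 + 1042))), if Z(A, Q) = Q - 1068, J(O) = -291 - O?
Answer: 4911613824429/2235451515629 - 2322879*sqrt(143)/2235451515629 ≈ 2.1971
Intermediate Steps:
Z(A, Q) = -1068 + Q
(-4645050 + Z(s, 360))/(-2114160 + J(sqrt(-899 + 1042))) = (-4645050 + (-1068 + 360))/(-2114160 + (-291 - sqrt(-899 + 1042))) = (-4645050 - 708)/(-2114160 + (-291 - sqrt(143))) = -4645758/(-2114451 - sqrt(143))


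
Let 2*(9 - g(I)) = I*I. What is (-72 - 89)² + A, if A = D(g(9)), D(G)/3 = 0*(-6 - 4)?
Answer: 25921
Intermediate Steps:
g(I) = 9 - I²/2 (g(I) = 9 - I*I/2 = 9 - I²/2)
D(G) = 0 (D(G) = 3*(0*(-6 - 4)) = 3*(0*(-10)) = 3*0 = 0)
A = 0
(-72 - 89)² + A = (-72 - 89)² + 0 = (-161)² + 0 = 25921 + 0 = 25921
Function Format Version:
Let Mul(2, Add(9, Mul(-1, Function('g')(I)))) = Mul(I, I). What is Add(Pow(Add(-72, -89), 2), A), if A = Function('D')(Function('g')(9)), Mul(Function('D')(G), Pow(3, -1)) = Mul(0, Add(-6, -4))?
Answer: 25921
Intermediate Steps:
Function('g')(I) = Add(9, Mul(Rational(-1, 2), Pow(I, 2))) (Function('g')(I) = Add(9, Mul(Rational(-1, 2), Mul(I, I))) = Add(9, Mul(Rational(-1, 2), Pow(I, 2))))
Function('D')(G) = 0 (Function('D')(G) = Mul(3, Mul(0, Add(-6, -4))) = Mul(3, Mul(0, -10)) = Mul(3, 0) = 0)
A = 0
Add(Pow(Add(-72, -89), 2), A) = Add(Pow(Add(-72, -89), 2), 0) = Add(Pow(-161, 2), 0) = Add(25921, 0) = 25921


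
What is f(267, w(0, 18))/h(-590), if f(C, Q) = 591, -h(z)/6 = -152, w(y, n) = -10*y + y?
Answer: 197/304 ≈ 0.64803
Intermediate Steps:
w(y, n) = -9*y
h(z) = 912 (h(z) = -6*(-152) = 912)
f(267, w(0, 18))/h(-590) = 591/912 = 591*(1/912) = 197/304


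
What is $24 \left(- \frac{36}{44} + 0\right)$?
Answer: $- \frac{216}{11} \approx -19.636$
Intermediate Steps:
$24 \left(- \frac{36}{44} + 0\right) = 24 \left(\left(-36\right) \frac{1}{44} + 0\right) = 24 \left(- \frac{9}{11} + 0\right) = 24 \left(- \frac{9}{11}\right) = - \frac{216}{11}$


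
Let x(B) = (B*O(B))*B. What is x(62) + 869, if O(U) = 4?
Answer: 16245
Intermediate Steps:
x(B) = 4*B² (x(B) = (B*4)*B = (4*B)*B = 4*B²)
x(62) + 869 = 4*62² + 869 = 4*3844 + 869 = 15376 + 869 = 16245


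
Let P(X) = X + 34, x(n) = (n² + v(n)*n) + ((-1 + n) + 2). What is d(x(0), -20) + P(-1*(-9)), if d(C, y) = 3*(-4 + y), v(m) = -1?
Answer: -29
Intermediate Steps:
x(n) = 1 + n² (x(n) = (n² - n) + ((-1 + n) + 2) = (n² - n) + (1 + n) = 1 + n²)
P(X) = 34 + X
d(C, y) = -12 + 3*y
d(x(0), -20) + P(-1*(-9)) = (-12 + 3*(-20)) + (34 - 1*(-9)) = (-12 - 60) + (34 + 9) = -72 + 43 = -29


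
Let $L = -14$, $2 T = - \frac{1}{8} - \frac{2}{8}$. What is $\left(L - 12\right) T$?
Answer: $\frac{39}{8} \approx 4.875$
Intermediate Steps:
$T = - \frac{3}{16}$ ($T = \frac{- \frac{1}{8} - \frac{2}{8}}{2} = \frac{\left(-1\right) \frac{1}{8} - \frac{1}{4}}{2} = \frac{- \frac{1}{8} - \frac{1}{4}}{2} = \frac{1}{2} \left(- \frac{3}{8}\right) = - \frac{3}{16} \approx -0.1875$)
$\left(L - 12\right) T = \left(-14 - 12\right) \left(- \frac{3}{16}\right) = \left(-26\right) \left(- \frac{3}{16}\right) = \frac{39}{8}$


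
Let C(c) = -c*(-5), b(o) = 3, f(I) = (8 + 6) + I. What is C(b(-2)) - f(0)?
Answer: 1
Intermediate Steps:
f(I) = 14 + I
C(c) = 5*c
C(b(-2)) - f(0) = 5*3 - (14 + 0) = 15 - 1*14 = 15 - 14 = 1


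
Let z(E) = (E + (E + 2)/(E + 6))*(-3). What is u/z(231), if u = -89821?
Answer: 7095859/54980 ≈ 129.06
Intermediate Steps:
z(E) = -3*E - 3*(2 + E)/(6 + E) (z(E) = (E + (2 + E)/(6 + E))*(-3) = -3*E - 3*(2 + E)/(6 + E))
u/z(231) = -89821*(6 + 231)/(3*(-2 - 1*231² - 7*231)) = -89821*79/(-2 - 1*53361 - 1617) = -89821*79/(-2 - 53361 - 1617) = -89821/(3*(1/237)*(-54980)) = -89821/(-54980/79) = -89821*(-79/54980) = 7095859/54980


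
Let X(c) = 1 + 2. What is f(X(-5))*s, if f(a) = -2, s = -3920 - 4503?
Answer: 16846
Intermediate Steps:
s = -8423
X(c) = 3
f(X(-5))*s = -2*(-8423) = 16846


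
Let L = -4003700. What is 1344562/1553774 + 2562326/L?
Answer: 350486840269/1555211240950 ≈ 0.22536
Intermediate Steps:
1344562/1553774 + 2562326/L = 1344562/1553774 + 2562326/(-4003700) = 1344562*(1/1553774) + 2562326*(-1/4003700) = 672281/776887 - 1281163/2001850 = 350486840269/1555211240950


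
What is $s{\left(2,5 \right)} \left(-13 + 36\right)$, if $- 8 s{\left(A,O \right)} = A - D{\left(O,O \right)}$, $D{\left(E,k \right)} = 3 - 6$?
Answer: $- \frac{115}{8} \approx -14.375$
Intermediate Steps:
$D{\left(E,k \right)} = -3$ ($D{\left(E,k \right)} = 3 - 6 = -3$)
$s{\left(A,O \right)} = - \frac{3}{8} - \frac{A}{8}$ ($s{\left(A,O \right)} = - \frac{A - -3}{8} = - \frac{A + 3}{8} = - \frac{3 + A}{8} = - \frac{3}{8} - \frac{A}{8}$)
$s{\left(2,5 \right)} \left(-13 + 36\right) = \left(- \frac{3}{8} - \frac{1}{4}\right) \left(-13 + 36\right) = \left(- \frac{3}{8} - \frac{1}{4}\right) 23 = \left(- \frac{5}{8}\right) 23 = - \frac{115}{8}$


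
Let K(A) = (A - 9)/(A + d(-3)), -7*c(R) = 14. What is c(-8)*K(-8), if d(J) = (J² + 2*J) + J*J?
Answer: 17/2 ≈ 8.5000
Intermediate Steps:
c(R) = -2 (c(R) = -⅐*14 = -2)
d(J) = 2*J + 2*J² (d(J) = (J² + 2*J) + J² = 2*J + 2*J²)
K(A) = (-9 + A)/(12 + A) (K(A) = (A - 9)/(A + 2*(-3)*(1 - 3)) = (-9 + A)/(A + 2*(-3)*(-2)) = (-9 + A)/(A + 12) = (-9 + A)/(12 + A))
c(-8)*K(-8) = -2*(-9 - 8)/(12 - 8) = -2*(-17)/4 = -(-17)/2 = -2*(-17/4) = 17/2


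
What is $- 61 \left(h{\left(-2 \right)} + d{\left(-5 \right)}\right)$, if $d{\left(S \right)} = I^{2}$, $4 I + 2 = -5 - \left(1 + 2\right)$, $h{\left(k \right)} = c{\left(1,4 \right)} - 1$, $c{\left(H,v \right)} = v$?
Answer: $- \frac{2257}{4} \approx -564.25$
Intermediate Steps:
$h{\left(k \right)} = 3$ ($h{\left(k \right)} = 4 - 1 = 3$)
$I = - \frac{5}{2}$ ($I = - \frac{1}{2} + \frac{-5 - \left(1 + 2\right)}{4} = - \frac{1}{2} + \frac{-5 - 3}{4} = - \frac{1}{2} + \frac{1}{4} \left(-8\right) = - \frac{1}{2} - 2 = - \frac{5}{2} \approx -2.5$)
$d{\left(S \right)} = \frac{25}{4}$ ($d{\left(S \right)} = \left(- \frac{5}{2}\right)^{2} = \frac{25}{4}$)
$- 61 \left(h{\left(-2 \right)} + d{\left(-5 \right)}\right) = - 61 \left(3 + \frac{25}{4}\right) = \left(-61\right) \frac{37}{4} = - \frac{2257}{4}$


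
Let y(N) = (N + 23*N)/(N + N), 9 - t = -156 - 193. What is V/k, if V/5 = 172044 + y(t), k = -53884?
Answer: -215070/13471 ≈ -15.965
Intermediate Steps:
t = 358 (t = 9 - (-156 - 193) = 9 - 1*(-349) = 9 + 349 = 358)
y(N) = 12 (y(N) = (24*N)/((2*N)) = (24*N)*(1/(2*N)) = 12)
V = 860280 (V = 5*(172044 + 12) = 5*172056 = 860280)
V/k = 860280/(-53884) = 860280*(-1/53884) = -215070/13471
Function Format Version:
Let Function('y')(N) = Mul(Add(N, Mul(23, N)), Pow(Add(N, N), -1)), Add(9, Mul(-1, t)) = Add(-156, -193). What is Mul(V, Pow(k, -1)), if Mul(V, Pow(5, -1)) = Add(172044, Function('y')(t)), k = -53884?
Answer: Rational(-215070, 13471) ≈ -15.965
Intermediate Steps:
t = 358 (t = Add(9, Mul(-1, Add(-156, -193))) = Add(9, Mul(-1, -349)) = Add(9, 349) = 358)
Function('y')(N) = 12 (Function('y')(N) = Mul(Mul(24, N), Pow(Mul(2, N), -1)) = Mul(Mul(24, N), Mul(Rational(1, 2), Pow(N, -1))) = 12)
V = 860280 (V = Mul(5, Add(172044, 12)) = Mul(5, 172056) = 860280)
Mul(V, Pow(k, -1)) = Mul(860280, Pow(-53884, -1)) = Mul(860280, Rational(-1, 53884)) = Rational(-215070, 13471)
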